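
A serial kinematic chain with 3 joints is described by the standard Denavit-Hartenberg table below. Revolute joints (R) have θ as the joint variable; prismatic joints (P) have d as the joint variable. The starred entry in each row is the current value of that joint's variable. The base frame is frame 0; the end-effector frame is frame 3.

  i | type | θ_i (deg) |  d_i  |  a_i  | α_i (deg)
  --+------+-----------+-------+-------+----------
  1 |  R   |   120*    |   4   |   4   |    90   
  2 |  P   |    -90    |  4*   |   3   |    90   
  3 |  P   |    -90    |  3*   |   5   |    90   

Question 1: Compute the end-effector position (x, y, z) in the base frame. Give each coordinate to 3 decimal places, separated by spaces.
after link 1: o_1 = (-2.0000, 3.4641, 4.0000)
after link 2: o_2 = (1.4641, 5.4641, 1.0000)
after link 3: o_3 = (-1.3660, 0.3660, 1.0000)

-1.366 0.366 1.000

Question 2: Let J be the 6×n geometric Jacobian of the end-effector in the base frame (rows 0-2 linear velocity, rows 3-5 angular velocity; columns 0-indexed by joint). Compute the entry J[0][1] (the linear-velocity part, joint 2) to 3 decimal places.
0.866

prismatic axis z_1 = (0.8660,0.5000,0.0000)
J_v[:, 1] = z_1; J_ω[:, 1] = (0,0,0)
entry J[0][1] = 0.8660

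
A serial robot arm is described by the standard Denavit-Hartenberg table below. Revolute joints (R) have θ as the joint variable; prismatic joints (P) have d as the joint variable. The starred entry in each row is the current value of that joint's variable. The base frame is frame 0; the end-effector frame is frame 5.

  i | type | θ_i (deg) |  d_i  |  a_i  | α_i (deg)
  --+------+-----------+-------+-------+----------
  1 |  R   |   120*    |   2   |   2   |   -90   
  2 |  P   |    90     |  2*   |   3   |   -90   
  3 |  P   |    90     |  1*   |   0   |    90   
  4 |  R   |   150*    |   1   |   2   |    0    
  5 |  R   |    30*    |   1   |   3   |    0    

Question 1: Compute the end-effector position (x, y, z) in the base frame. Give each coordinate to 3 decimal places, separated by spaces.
-5.830 -3.366 -3.000

after link 1: o_1 = (-1.0000, 1.7321, 2.0000)
after link 2: o_2 = (-2.7321, 0.7321, -1.0000)
after link 3: o_3 = (-2.2321, -0.1340, -1.0000)
after link 4: o_4 = (-3.2321, -1.8660, -2.0000)
after link 5: o_5 = (-5.8301, -3.3660, -3.0000)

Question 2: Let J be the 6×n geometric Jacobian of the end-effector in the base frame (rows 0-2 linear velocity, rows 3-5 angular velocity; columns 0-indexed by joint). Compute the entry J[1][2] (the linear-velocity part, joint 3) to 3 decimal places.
-0.866

prismatic axis z_2 = (0.5000,-0.8660,-0.0000)
J_v[:, 2] = z_2; J_ω[:, 2] = (0,0,0)
entry J[1][2] = -0.8660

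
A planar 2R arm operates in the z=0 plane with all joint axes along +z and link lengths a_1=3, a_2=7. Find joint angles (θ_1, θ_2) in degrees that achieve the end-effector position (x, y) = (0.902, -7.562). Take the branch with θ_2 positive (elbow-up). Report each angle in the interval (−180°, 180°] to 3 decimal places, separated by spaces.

-150.002 90.003

cos θ_2 = (57.9974−3²−7²)/(2·3·7) = -0.0001; θ_2 = 90.0035° (elbow-up)
β = atan2(-7.5620,0.9020) = -83.1979°; ψ = atan2(7.0000,2.9996) = 66.8044°
θ_1 = β − ψ = -150.0022°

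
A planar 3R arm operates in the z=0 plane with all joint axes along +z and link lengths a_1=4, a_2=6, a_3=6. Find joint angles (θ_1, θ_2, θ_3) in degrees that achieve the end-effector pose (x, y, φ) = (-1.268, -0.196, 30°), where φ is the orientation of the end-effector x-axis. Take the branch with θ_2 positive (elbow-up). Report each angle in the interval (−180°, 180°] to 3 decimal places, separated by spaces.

149.998 90.000 150.001

wrist centre = target − a_3·(cos φ, sin φ) = (-6.4642, -3.1960)
cos θ_2 = (51.9997−4²−6²)/(2·4·6) = -0.0000; θ_2 = 90.0004° (elbow-up)
β = atan2(-3.1960,-6.4642) = -153.6913°; ψ = atan2(6.0000,4.0000) = 56.3102°
θ_1 = β − ψ = -210.0015°
θ_3 = φ − θ_1 − θ_2 = 150.0011° (wrapped to (-180°,180°])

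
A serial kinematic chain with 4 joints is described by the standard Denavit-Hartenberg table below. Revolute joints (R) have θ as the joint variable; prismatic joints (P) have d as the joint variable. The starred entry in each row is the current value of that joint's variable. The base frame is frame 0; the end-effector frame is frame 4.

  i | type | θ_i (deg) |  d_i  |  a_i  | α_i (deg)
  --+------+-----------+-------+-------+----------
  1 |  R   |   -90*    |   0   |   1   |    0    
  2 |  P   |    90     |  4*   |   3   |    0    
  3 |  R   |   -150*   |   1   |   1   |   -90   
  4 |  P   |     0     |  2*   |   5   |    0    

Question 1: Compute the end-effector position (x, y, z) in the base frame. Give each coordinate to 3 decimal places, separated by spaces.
-1.196 -5.732 5.000

after link 1: o_1 = (0.0000, -1.0000, 0.0000)
after link 2: o_2 = (3.0000, -1.0000, 4.0000)
after link 3: o_3 = (2.1340, -1.5000, 5.0000)
after link 4: o_4 = (-1.1962, -5.7321, 5.0000)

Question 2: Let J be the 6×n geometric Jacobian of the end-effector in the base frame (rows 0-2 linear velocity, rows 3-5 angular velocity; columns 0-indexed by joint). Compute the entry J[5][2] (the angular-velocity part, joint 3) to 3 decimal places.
1.000

axis z_2 = (0.0000,0.0000,1.0000); lever o_n−o_2 = (-4.1962,-4.7321,1.0000)
cross product → J_v[:, 2] = (4.7321,-4.1962,0.0000)
J_ω[:, 2] = z_2
entry J[5][2] = 1.0000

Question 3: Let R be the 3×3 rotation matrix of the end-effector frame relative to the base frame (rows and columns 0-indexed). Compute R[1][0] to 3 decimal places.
End-effector x-axis (col 0 of R) = (-0.8660,-0.5000,0.0000)
R[1][0] = -0.5000

-0.500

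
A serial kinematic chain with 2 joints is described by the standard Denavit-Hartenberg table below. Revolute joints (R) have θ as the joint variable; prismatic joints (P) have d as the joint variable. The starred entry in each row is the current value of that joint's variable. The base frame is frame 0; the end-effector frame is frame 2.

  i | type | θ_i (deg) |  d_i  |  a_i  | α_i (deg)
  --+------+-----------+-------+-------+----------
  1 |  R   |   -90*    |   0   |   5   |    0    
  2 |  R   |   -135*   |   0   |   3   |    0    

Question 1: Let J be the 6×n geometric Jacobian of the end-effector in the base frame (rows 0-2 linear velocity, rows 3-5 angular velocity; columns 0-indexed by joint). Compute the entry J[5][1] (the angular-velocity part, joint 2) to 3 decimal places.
axis z_1 = (0.0000,0.0000,1.0000); lever o_n−o_1 = (-2.1213,2.1213,0.0000)
cross product → J_v[:, 1] = (-2.1213,-2.1213,0.0000)
J_ω[:, 1] = z_1
entry J[5][1] = 1.0000

1.000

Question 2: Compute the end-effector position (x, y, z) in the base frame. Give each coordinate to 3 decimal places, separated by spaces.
-2.121 -2.879 0.000

after link 1: o_1 = (0.0000, -5.0000, 0.0000)
after link 2: o_2 = (-2.1213, -2.8787, 0.0000)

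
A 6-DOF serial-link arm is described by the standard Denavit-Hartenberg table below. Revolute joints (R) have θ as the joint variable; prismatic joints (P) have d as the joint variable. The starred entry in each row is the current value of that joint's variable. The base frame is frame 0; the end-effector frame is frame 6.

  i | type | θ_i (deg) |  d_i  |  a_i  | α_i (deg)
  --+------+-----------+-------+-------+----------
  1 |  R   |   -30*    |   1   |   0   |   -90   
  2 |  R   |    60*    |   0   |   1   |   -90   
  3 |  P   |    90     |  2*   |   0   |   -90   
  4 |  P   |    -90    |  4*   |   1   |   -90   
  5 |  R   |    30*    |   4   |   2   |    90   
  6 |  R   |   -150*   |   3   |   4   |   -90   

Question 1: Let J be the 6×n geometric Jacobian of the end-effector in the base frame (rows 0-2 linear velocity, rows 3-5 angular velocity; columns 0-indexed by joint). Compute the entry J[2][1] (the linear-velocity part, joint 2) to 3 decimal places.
axis z_1 = (0.5000,0.8660,0.0000); lever o_n−o_1 = (-6.1651,1.2500,3.8660)
cross product → J_v[:, 1] = (3.3481,-1.9330,5.9641)
J_ω[:, 1] = z_1
entry J[2][1] = 5.9641

5.964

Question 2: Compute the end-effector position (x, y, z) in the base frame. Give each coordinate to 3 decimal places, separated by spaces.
after link 1: o_1 = (0.0000, 0.0000, 1.0000)
after link 2: o_2 = (0.4330, -0.2500, 0.1340)
after link 3: o_3 = (-1.0670, 0.6160, -0.8660)
after link 4: o_4 = (-3.5490, 2.0490, 2.0981)
after link 5: o_5 = (-6.4151, -0.9151, 0.3660)
after link 6: o_6 = (-6.1651, 1.2500, 4.8660)

-6.165 1.250 4.866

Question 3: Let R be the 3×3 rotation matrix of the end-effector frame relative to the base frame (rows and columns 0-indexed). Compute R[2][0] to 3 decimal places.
End-effector x-axis (col 0 of R) = (0.6250,0.2165,0.7500)
R[2][0] = 0.7500

0.750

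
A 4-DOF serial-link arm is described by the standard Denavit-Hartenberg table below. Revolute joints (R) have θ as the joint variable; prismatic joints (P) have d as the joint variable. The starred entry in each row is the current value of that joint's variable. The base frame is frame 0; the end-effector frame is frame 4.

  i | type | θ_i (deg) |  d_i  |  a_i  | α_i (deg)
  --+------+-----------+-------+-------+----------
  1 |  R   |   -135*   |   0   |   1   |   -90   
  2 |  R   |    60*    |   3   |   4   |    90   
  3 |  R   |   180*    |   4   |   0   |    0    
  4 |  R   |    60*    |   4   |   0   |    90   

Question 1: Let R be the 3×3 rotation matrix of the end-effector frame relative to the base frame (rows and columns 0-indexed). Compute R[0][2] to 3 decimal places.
0.660

End-effector z-axis (col 2 of R) = (0.6597,-0.0474,0.7500)
R[0][2] = 0.6597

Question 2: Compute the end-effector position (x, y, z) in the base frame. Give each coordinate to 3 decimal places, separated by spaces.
after link 1: o_1 = (-0.7071, -0.7071, 0.0000)
after link 2: o_2 = (0.0000, -4.2426, -3.4641)
after link 3: o_3 = (-2.4495, -6.6921, -1.4641)
after link 4: o_4 = (-4.8990, -9.1416, 0.5359)

-4.899 -9.142 0.536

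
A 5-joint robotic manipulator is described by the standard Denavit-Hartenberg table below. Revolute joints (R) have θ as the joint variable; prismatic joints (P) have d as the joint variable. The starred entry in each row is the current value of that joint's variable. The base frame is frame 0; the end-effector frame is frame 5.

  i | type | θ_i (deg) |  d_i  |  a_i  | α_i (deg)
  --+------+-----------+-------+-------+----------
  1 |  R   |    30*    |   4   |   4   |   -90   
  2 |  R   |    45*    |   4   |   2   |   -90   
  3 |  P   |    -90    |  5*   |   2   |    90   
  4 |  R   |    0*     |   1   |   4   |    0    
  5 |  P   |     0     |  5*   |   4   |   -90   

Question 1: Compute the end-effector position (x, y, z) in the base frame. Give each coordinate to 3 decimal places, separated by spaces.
after link 1: o_1 = (3.4641, 2.0000, 4.0000)
after link 2: o_2 = (2.6888, 6.1712, 2.5858)
after link 3: o_3 = (-1.3730, 6.1355, -0.9497)
after link 4: o_4 = (-3.9854, 9.2460, -0.2426)
after link 5: o_5 = (-9.0473, 10.9424, 3.2929)

-9.047 10.942 3.293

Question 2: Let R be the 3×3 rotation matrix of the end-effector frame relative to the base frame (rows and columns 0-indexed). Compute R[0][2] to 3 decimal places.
-0.612

End-effector z-axis (col 2 of R) = (-0.6124,-0.3536,-0.7071)
R[0][2] = -0.6124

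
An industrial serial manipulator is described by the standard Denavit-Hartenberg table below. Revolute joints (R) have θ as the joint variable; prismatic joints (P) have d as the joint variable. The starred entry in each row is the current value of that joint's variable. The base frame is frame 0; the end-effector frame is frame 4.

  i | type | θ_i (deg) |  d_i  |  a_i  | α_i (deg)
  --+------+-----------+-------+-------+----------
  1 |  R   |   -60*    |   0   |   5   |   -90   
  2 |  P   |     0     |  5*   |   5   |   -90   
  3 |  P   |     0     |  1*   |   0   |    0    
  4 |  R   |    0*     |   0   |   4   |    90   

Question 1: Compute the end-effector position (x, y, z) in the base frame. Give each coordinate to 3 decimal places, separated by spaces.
11.330 -9.624 -1.000

after link 1: o_1 = (2.5000, -4.3301, 0.0000)
after link 2: o_2 = (9.3301, -6.1603, 0.0000)
after link 3: o_3 = (9.3301, -6.1603, -1.0000)
after link 4: o_4 = (11.3301, -9.6244, -1.0000)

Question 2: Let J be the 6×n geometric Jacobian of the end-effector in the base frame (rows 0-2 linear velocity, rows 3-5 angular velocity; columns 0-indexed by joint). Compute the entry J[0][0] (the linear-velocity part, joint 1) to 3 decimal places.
axis z_0 = ẑ; lever o_n−o_0 = (11.3301,-9.6244,-1.0000)
cross product → J_v[:, 0] = (9.6244,11.3301,-0.0000)
J_ω[:, 0] = z_0
entry J[0][0] = 9.6244

9.624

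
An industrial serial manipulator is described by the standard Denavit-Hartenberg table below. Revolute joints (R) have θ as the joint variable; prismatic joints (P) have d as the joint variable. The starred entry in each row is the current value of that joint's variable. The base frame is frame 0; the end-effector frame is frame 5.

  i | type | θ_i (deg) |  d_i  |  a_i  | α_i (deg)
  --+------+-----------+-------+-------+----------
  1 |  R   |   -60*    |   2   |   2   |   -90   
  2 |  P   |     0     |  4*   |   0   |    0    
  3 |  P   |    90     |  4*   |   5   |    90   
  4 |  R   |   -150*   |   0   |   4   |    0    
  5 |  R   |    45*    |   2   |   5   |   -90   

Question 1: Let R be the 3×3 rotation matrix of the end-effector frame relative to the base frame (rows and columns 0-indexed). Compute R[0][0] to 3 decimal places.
-0.837

End-effector x-axis (col 0 of R) = (-0.8365,-0.4830,0.2588)
R[0][0] = -0.8365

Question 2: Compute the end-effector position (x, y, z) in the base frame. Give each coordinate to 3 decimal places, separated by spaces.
after link 1: o_1 = (1.0000, -1.7321, 2.0000)
after link 2: o_2 = (4.4641, 0.2679, 2.0000)
after link 3: o_3 = (7.9282, 2.2679, -3.0000)
after link 4: o_4 = (6.1962, 1.2679, 0.4641)
after link 5: o_5 = (3.0136, -2.8789, 1.7582)

3.014 -2.879 1.758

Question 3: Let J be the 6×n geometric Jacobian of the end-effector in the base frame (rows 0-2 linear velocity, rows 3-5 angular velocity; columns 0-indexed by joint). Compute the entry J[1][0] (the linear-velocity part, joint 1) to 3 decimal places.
3.014

axis z_0 = ẑ; lever o_n−o_0 = (3.0136,-2.8789,1.7582)
cross product → J_v[:, 0] = (2.8789,3.0136,-0.0000)
J_ω[:, 0] = z_0
entry J[1][0] = 3.0136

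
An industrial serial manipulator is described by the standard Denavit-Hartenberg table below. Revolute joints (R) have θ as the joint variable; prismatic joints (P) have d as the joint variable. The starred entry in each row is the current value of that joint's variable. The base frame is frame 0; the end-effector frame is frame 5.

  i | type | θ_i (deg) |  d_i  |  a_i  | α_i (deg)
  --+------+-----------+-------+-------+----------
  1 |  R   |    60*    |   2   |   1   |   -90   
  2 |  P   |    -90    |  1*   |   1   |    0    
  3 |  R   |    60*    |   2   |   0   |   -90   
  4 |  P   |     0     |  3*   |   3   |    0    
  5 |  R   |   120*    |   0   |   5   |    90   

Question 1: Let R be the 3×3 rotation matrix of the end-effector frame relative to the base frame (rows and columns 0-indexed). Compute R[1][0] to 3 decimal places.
-0.808

End-effector x-axis (col 0 of R) = (0.5335,-0.8080,-0.2500)
R[1][0] = -0.8080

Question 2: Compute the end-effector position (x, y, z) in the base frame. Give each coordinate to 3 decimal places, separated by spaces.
after link 1: o_1 = (0.5000, 0.8660, 2.0000)
after link 2: o_2 = (-0.3660, 1.3660, 3.0000)
after link 3: o_3 = (-2.0981, 2.3660, 3.0000)
after link 4: o_4 = (-0.0490, 5.9151, 1.9019)
after link 5: o_5 = (2.6184, 1.8750, 0.6519)

2.618 1.875 0.652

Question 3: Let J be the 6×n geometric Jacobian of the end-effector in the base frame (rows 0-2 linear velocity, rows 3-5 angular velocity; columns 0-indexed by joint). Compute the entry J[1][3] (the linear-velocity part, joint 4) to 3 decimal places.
0.433

prismatic axis z_3 = (0.2500,0.4330,-0.8660)
J_v[:, 3] = z_3; J_ω[:, 3] = (0,0,0)
entry J[1][3] = 0.4330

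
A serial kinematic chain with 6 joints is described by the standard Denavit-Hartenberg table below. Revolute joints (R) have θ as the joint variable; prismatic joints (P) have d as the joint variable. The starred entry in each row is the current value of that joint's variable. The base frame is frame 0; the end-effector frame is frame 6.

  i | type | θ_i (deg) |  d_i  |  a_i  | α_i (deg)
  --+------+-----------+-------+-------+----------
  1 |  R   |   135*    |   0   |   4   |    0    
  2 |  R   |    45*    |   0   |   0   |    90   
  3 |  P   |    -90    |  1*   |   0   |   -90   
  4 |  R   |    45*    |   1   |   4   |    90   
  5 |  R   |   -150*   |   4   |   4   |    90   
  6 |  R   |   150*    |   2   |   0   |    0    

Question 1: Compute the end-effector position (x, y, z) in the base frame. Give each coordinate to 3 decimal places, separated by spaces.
after link 1: o_1 = (-2.8284, 2.8284, 0.0000)
after link 2: o_2 = (-2.8284, 2.8284, 0.0000)
after link 3: o_3 = (-2.8284, 3.8284, 0.0000)
after link 4: o_4 = (-3.8284, 1.0000, -2.8284)
after link 5: o_5 = (-1.8284, 6.2779, -3.2074)
after link 6: o_6 = (-3.5605, 6.9850, -2.5003)

-3.560 6.985 -2.500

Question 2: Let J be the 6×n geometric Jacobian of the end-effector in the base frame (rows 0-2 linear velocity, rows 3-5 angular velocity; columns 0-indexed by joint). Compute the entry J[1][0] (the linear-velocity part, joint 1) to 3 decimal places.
-3.560

axis z_0 = ẑ; lever o_n−o_0 = (-3.5605,6.9850,-2.5003)
cross product → J_v[:, 0] = (-6.9850,-3.5605,0.0000)
J_ω[:, 0] = z_0
entry J[1][0] = -3.5605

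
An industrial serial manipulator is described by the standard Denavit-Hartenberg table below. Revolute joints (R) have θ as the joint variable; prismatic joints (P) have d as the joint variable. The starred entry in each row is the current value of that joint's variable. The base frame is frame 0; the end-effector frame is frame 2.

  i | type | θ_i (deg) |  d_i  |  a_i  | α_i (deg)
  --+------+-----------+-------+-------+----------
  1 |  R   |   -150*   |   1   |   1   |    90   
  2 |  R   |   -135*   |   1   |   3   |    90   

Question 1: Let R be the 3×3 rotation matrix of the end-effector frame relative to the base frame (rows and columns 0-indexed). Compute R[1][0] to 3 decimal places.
End-effector x-axis (col 0 of R) = (0.6124,0.3536,-0.7071)
R[1][0] = 0.3536

0.354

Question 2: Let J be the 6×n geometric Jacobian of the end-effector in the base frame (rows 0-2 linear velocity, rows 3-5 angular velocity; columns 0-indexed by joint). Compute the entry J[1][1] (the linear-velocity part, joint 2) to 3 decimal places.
-1.061

axis z_1 = (-0.5000,0.8660,0.0000); lever o_n−o_1 = (1.3371,1.9267,-2.1213)
cross product → J_v[:, 1] = (-1.8371,-1.0607,-2.1213)
J_ω[:, 1] = z_1
entry J[1][1] = -1.0607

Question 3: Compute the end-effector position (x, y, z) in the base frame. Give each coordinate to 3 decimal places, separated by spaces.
after link 1: o_1 = (-0.8660, -0.5000, 1.0000)
after link 2: o_2 = (0.4711, 1.4267, -1.1213)

0.471 1.427 -1.121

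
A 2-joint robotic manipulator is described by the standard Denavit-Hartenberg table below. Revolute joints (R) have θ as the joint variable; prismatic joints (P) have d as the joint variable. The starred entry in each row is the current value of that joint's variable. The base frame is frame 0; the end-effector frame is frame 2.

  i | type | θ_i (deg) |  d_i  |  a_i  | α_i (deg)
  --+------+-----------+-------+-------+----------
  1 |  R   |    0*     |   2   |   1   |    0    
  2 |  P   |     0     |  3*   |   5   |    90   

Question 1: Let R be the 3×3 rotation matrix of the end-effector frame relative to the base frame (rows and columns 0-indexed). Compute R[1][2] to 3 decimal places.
-1.000

End-effector z-axis (col 2 of R) = (0.0000,-1.0000,0.0000)
R[1][2] = -1.0000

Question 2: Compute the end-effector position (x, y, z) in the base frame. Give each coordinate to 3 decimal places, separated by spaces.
after link 1: o_1 = (1.0000, 0.0000, 2.0000)
after link 2: o_2 = (6.0000, 0.0000, 5.0000)

6.000 0.000 5.000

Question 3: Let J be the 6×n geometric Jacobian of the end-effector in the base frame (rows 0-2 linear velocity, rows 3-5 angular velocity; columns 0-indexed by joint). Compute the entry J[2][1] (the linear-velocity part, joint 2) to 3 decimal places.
prismatic axis z_1 = (0.0000,0.0000,1.0000)
J_v[:, 1] = z_1; J_ω[:, 1] = (0,0,0)
entry J[2][1] = 1.0000

1.000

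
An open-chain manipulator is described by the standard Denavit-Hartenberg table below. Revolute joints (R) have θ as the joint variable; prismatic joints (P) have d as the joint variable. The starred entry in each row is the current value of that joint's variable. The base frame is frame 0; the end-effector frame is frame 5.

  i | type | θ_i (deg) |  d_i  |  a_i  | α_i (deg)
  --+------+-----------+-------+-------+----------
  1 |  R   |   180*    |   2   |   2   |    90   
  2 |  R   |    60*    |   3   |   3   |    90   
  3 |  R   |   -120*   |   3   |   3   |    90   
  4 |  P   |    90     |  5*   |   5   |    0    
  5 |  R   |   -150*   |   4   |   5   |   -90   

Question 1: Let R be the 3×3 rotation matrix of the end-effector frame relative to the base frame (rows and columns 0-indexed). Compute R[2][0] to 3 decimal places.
End-effector x-axis (col 0 of R) = (0.8750,-0.4330,0.2165)
R[2][0] = 0.2165

0.217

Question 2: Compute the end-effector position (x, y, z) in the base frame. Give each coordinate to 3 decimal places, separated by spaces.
-1.406 2.737 -6.368

after link 1: o_1 = (-2.0000, 0.0000, 2.0000)
after link 2: o_2 = (-3.5000, 3.0000, 4.5981)
after link 3: o_3 = (-5.3481, 0.4019, 1.7990)
after link 4: o_4 = (-7.5131, 2.9019, -4.4510)
after link 5: o_5 = (-1.4061, 2.7369, -6.3684)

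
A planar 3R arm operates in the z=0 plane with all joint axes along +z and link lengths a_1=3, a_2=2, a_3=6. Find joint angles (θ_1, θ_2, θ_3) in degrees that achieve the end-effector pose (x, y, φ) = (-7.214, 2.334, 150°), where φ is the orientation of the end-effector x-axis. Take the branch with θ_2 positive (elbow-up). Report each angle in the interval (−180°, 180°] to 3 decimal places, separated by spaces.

156.539 134.996 -141.535

wrist centre = target − a_3·(cos φ, sin φ) = (-2.0178, -0.6660)
cos θ_2 = (4.5153−3²−2²)/(2·3·2) = -0.7071; θ_2 = 134.9963° (elbow-up)
β = atan2(-0.6660,-2.0178) = -161.7343°; ψ = atan2(1.4143,1.5859) = 41.7270°
θ_1 = β − ψ = -203.4612°
θ_3 = φ − θ_1 − θ_2 = -141.5351° (wrapped to (-180°,180°])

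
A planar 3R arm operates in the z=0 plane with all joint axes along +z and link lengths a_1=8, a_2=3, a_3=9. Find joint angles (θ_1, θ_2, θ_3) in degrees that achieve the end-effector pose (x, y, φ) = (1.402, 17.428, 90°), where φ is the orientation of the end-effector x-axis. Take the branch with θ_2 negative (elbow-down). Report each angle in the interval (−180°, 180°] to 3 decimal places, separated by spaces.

wrist centre = target − a_3·(cos φ, sin φ) = (1.4020, 8.4280)
cos θ_2 = (72.9968−8²−3²)/(2·8·3) = -0.0001; θ_2 = -90.0038° (elbow-down)
β = atan2(8.4280,1.4020) = 80.5553°; ψ = atan2(-3.0000,7.9998) = -20.5565°
θ_1 = β − ψ = 101.1118°
θ_3 = φ − θ_1 − θ_2 = 78.8920° (wrapped to (-180°,180°])

101.112 -90.004 78.892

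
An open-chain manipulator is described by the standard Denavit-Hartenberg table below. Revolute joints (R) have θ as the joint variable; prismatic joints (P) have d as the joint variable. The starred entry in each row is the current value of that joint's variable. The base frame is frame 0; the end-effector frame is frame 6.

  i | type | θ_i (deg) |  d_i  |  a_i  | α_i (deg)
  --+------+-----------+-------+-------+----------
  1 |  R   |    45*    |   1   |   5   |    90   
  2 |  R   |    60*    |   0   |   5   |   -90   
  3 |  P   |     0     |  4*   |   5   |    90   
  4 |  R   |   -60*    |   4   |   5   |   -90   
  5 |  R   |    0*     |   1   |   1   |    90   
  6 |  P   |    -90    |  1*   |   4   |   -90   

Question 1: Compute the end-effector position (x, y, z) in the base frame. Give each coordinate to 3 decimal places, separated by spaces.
after link 1: o_1 = (3.5355, 3.5355, 1.0000)
after link 2: o_2 = (5.3033, 5.3033, 5.3301)
after link 3: o_3 = (4.6216, 4.6216, 11.6603)
after link 4: o_4 = (10.9855, 5.3287, 11.6603)
after link 5: o_5 = (11.6926, 6.0358, 12.6603)
after link 6: o_6 = (12.3998, 5.3287, 8.6603)

12.400 5.329 8.660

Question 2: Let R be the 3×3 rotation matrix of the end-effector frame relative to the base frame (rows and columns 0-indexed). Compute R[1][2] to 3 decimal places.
End-effector z-axis (col 2 of R) = (0.7071,0.7071,0.0000)
R[1][2] = 0.7071

0.707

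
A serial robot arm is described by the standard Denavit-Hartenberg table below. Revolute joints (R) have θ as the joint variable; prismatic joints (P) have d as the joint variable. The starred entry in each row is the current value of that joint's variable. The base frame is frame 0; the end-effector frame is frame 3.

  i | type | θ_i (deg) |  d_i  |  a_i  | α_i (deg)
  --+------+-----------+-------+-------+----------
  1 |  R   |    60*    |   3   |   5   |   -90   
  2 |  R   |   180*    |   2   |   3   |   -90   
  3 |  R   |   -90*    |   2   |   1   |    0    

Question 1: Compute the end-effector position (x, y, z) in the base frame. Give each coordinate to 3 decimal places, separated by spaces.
after link 1: o_1 = (2.5000, 4.3301, 3.0000)
after link 2: o_2 = (-0.7321, 2.7321, 3.0000)
after link 3: o_3 = (-1.5981, 3.2321, 5.0000)

-1.598 3.232 5.000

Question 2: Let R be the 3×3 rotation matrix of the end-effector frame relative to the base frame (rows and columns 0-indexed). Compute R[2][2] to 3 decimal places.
1.000

End-effector z-axis (col 2 of R) = (-0.0000,-0.0000,1.0000)
R[2][2] = 1.0000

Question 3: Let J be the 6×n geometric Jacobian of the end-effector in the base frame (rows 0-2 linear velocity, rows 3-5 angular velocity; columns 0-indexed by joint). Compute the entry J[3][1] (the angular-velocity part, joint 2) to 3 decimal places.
axis z_1 = (-0.8660,0.5000,0.0000); lever o_n−o_1 = (-4.0981,-1.0981,2.0000)
cross product → J_v[:, 1] = (1.0000,1.7321,3.0000)
J_ω[:, 1] = z_1
entry J[3][1] = -0.8660

-0.866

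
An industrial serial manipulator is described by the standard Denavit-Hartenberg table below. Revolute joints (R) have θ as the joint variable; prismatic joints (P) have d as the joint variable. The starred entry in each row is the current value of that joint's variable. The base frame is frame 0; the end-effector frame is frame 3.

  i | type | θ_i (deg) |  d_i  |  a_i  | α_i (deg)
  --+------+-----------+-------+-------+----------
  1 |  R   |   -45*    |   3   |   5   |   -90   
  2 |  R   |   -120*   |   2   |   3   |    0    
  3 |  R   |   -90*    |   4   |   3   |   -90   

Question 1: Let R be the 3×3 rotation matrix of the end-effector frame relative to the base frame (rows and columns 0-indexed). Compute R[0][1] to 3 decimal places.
-0.707

End-effector y-axis (col 1 of R) = (-0.7071,-0.7071,-0.0000)
R[0][1] = -0.7071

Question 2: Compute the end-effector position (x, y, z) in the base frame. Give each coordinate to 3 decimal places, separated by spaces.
4.880 3.605 4.098

after link 1: o_1 = (3.5355, -3.5355, 3.0000)
after link 2: o_2 = (3.8891, -1.0607, 5.5981)
after link 3: o_3 = (4.8804, 3.6049, 4.0981)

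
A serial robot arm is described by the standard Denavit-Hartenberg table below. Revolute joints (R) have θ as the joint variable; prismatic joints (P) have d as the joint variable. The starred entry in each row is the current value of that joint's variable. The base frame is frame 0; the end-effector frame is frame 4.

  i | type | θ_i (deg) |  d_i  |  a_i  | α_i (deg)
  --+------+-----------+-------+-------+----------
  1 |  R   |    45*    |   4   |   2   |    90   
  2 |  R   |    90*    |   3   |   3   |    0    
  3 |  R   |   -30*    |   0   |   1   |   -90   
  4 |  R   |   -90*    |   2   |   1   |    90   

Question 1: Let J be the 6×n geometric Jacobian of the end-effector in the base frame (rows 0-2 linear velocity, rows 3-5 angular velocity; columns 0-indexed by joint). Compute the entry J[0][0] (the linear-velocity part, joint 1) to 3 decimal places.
2.285

axis z_0 = ẑ; lever o_n−o_0 = (3.3714,-2.2854,8.8660)
cross product → J_v[:, 0] = (2.2854,3.3714,-0.0000)
J_ω[:, 0] = z_0
entry J[0][0] = 2.2854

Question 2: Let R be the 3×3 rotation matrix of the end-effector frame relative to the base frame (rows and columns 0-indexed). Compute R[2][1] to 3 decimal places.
0.500

End-effector y-axis (col 1 of R) = (-0.6124,-0.6124,0.5000)
R[2][1] = 0.5000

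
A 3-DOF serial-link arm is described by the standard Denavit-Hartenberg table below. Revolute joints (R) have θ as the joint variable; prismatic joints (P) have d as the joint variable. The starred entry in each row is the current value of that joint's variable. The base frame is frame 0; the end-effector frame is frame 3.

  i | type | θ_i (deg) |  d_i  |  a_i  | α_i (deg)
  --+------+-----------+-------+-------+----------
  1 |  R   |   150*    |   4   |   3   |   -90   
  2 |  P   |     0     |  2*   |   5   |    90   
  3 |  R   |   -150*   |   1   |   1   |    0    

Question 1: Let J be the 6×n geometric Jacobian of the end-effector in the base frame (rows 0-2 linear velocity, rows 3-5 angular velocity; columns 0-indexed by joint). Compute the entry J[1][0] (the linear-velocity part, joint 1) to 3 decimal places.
-6.928

axis z_0 = ẑ; lever o_n−o_0 = (-6.9282,2.2679,5.0000)
cross product → J_v[:, 0] = (-2.2679,-6.9282,0.0000)
J_ω[:, 0] = z_0
entry J[1][0] = -6.9282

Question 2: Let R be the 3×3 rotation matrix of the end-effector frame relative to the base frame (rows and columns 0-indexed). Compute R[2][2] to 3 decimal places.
1.000

End-effector z-axis (col 2 of R) = (0.0000,0.0000,1.0000)
R[2][2] = 1.0000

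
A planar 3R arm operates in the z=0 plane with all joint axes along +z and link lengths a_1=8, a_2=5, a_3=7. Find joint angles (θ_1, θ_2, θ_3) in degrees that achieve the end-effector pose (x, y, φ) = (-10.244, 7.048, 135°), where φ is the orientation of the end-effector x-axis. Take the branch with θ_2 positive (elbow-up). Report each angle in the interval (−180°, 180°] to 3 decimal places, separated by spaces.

120.004 135.000 -120.003

wrist centre = target − a_3·(cos φ, sin φ) = (-5.2943, 2.0983)
cos θ_2 = (32.4318−8²−5²)/(2·8·5) = -0.7071; θ_2 = 134.9997° (elbow-up)
β = atan2(2.0983,-5.2943) = 158.3803°; ψ = atan2(3.5356,4.4645) = 38.3767°
θ_1 = β − ψ = 120.0036°
θ_3 = φ − θ_1 − θ_2 = -120.0032° (wrapped to (-180°,180°])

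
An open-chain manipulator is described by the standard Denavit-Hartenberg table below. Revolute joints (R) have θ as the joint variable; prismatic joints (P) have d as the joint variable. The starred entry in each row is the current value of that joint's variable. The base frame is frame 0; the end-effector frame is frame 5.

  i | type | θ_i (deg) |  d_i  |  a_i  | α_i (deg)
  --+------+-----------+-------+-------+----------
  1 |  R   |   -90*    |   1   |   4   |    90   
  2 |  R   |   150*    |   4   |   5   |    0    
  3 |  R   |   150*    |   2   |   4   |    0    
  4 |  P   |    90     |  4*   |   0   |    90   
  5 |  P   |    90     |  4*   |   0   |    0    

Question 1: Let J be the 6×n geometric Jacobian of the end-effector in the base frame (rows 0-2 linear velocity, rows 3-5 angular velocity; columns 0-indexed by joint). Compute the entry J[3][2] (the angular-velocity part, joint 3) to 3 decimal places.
-1.000

axis z_2 = (-1.0000,-0.0000,0.0000); lever o_n−o_2 = (-6.0000,-4.0000,-6.9282)
cross product → J_v[:, 2] = (0.0000,-6.9282,4.0000)
J_ω[:, 2] = z_2
entry J[3][2] = -1.0000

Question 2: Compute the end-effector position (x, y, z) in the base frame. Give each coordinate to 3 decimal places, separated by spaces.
after link 1: o_1 = (0.0000, -4.0000, 1.0000)
after link 2: o_2 = (-4.0000, 0.3301, 3.5000)
after link 3: o_3 = (-6.0000, -1.6699, 0.0359)
after link 4: o_4 = (-10.0000, -1.6699, 0.0359)
after link 5: o_5 = (-10.0000, -3.6699, -3.4282)

-10.000 -3.670 -3.428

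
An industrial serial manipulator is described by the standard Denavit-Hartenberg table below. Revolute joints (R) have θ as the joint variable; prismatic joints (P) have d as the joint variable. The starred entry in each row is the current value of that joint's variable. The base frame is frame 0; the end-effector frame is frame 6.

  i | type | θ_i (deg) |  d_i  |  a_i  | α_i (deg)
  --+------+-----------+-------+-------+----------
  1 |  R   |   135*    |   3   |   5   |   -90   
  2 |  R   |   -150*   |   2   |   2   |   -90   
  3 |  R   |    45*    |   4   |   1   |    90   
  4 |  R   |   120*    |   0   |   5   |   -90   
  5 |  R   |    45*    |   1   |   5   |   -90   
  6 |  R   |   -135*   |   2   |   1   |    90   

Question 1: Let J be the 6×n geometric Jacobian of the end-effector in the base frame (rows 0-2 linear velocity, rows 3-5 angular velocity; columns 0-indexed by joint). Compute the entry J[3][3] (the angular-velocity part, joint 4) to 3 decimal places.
axis z_3 = (-0.0670,-0.9330,0.3536); lever o_n−o_3 = (-5.8958,5.5564,0.9604)
cross product → J_v[:, 3] = (-2.8605,-2.0201,-5.8730)
J_ω[:, 3] = z_3
entry J[3][3] = -0.0670

-0.067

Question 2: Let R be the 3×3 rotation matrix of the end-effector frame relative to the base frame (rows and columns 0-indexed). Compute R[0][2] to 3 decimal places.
End-effector z-axis (col 2 of R) = (0.7992,-0.4368,0.4129)
R[0][2] = 0.7992

0.799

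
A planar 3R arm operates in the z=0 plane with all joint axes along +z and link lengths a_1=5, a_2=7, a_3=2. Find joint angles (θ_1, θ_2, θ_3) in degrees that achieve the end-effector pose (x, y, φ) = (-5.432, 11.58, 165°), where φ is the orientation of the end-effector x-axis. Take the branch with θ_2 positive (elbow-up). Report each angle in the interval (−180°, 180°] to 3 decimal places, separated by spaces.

wrist centre = target − a_3·(cos φ, sin φ) = (-3.5001, 11.0624)
cos θ_2 = (134.6269−5²−7²)/(2·5·7) = 0.8661; θ_2 = 29.9916° (elbow-up)
β = atan2(11.0624,-3.5001) = 107.5575°; ψ = atan2(3.4991,11.0627) = 17.5521°
θ_1 = β − ψ = 90.0054°
θ_3 = φ − θ_1 − θ_2 = 45.0030° (wrapped to (-180°,180°])

90.005 29.992 45.003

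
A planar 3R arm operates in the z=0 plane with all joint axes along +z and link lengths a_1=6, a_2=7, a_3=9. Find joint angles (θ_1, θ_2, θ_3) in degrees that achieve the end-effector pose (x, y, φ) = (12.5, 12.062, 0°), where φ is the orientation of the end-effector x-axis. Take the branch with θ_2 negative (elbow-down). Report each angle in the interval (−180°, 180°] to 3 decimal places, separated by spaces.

wrist centre = target − a_3·(cos φ, sin φ) = (3.5000, 12.0620)
cos θ_2 = (157.7418−6²−7²)/(2·6·7) = 0.8660; θ_2 = -30.0059° (elbow-down)
β = atan2(12.0620,3.5000) = 73.8190°; ψ = atan2(-3.5006,12.0618) = -16.1840°
θ_1 = β − ψ = 90.0029°
θ_3 = φ − θ_1 − θ_2 = -59.9971° (wrapped to (-180°,180°])

90.003 -30.006 -59.997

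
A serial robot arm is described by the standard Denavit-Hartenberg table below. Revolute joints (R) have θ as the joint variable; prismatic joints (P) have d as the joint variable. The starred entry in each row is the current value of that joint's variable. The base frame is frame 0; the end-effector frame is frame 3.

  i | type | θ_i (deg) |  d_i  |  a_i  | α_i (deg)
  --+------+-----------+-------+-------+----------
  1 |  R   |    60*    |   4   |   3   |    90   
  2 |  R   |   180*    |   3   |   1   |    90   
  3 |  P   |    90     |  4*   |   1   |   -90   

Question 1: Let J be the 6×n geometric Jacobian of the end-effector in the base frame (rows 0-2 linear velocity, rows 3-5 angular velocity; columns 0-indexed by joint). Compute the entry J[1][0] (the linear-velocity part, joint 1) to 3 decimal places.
4.464

axis z_0 = ẑ; lever o_n−o_0 = (4.4641,-0.2679,8.0000)
cross product → J_v[:, 0] = (0.2679,4.4641,-0.0000)
J_ω[:, 0] = z_0
entry J[1][0] = 4.4641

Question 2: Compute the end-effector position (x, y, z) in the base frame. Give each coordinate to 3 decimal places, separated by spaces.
4.464 -0.268 8.000

after link 1: o_1 = (1.5000, 2.5981, 4.0000)
after link 2: o_2 = (3.5981, 0.2321, 4.0000)
after link 3: o_3 = (4.4641, -0.2679, 8.0000)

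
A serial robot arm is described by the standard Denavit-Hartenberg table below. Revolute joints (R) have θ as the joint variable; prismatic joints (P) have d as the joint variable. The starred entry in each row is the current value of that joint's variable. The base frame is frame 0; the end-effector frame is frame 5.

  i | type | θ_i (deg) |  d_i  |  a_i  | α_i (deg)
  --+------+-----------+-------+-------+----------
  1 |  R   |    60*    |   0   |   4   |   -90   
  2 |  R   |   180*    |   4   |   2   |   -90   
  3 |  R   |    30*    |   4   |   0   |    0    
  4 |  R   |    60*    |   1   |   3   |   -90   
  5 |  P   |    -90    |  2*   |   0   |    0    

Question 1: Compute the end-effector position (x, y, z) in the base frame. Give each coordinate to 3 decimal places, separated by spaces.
1.134 3.964 5.000

after link 1: o_1 = (2.0000, 3.4641, 0.0000)
after link 2: o_2 = (-2.4641, 3.7321, 0.0000)
after link 3: o_3 = (-2.4641, 3.7321, 4.0000)
after link 4: o_4 = (0.1340, 2.2321, 5.0000)
after link 5: o_5 = (1.1340, 3.9641, 5.0000)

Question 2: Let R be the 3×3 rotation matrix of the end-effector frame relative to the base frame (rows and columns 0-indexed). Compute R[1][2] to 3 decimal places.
End-effector z-axis (col 2 of R) = (0.5000,0.8660,0.0000)
R[1][2] = 0.8660

0.866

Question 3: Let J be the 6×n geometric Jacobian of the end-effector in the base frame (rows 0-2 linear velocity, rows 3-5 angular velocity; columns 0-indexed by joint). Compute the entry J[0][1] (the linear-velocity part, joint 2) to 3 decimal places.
axis z_1 = (-0.8660,0.5000,0.0000); lever o_n−o_1 = (-0.8660,0.5000,5.0000)
cross product → J_v[:, 1] = (2.5000,4.3301,0.0000)
J_ω[:, 1] = z_1
entry J[0][1] = 2.5000

2.500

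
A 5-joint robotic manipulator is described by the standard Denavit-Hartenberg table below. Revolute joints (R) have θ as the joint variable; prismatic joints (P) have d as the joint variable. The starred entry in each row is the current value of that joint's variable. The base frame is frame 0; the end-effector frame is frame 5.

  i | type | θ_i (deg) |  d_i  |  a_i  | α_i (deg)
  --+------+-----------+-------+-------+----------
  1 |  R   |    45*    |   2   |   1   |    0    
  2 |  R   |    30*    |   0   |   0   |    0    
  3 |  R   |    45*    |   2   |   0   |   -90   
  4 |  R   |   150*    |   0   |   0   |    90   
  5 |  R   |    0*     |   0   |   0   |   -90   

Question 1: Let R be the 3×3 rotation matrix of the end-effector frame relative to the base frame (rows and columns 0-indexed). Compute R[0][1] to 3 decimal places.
End-effector y-axis (col 1 of R) = (0.2500,-0.4330,0.8660)
R[0][1] = 0.2500

0.250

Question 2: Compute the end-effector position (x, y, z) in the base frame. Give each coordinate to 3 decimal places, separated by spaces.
after link 1: o_1 = (0.7071, 0.7071, 2.0000)
after link 2: o_2 = (0.7071, 0.7071, 2.0000)
after link 3: o_3 = (0.7071, 0.7071, 4.0000)
after link 4: o_4 = (0.7071, 0.7071, 4.0000)
after link 5: o_5 = (0.7071, 0.7071, 4.0000)

0.707 0.707 4.000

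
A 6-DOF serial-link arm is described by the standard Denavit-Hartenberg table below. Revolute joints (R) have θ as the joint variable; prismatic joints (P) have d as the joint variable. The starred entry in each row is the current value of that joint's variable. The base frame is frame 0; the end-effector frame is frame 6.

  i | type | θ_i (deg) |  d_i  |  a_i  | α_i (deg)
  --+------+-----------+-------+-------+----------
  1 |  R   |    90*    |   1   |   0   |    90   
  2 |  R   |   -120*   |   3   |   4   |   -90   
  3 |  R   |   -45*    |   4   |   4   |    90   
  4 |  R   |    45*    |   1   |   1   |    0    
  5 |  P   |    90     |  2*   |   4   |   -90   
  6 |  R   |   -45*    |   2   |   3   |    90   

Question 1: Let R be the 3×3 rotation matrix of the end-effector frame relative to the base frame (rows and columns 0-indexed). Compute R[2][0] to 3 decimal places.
End-effector x-axis (col 0 of R) = (0.1464,0.8598,0.4892)
R[2][0] = 0.4892

0.489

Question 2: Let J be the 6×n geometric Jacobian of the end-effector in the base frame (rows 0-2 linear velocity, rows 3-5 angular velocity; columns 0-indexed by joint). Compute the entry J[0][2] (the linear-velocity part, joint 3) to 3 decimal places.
4.354

axis z_2 = (0.0000,0.8660,-0.5000); lever o_n−o_2 = (2.8891,8.7770,-0.0404)
cross product → J_v[:, 2] = (4.3536,-1.4445,-2.5020)
J_ω[:, 2] = z_2
entry J[0][2] = 4.3536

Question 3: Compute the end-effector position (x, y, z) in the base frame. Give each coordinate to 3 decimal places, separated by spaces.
after link 1: o_1 = (0.0000, 0.0000, 1.0000)
after link 2: o_2 = (3.0000, -2.0000, -2.4641)
after link 3: o_3 = (5.8284, 0.0499, -6.9136)
after link 4: o_4 = (7.0355, 0.7658, -7.0878)
after link 5: o_5 = (6.4497, 4.9224, -5.5452)
after link 6: o_6 = (5.8891, 6.7770, -2.5045)

5.889 6.777 -2.504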